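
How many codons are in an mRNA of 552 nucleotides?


codons = nucleotides / 3
codons = 552 / 3 = 184

184


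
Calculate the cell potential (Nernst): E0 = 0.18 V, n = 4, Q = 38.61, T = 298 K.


E = E0 - (RT/nF) * ln(Q)
E = 0.18 - (8.314 * 298 / (4 * 96485)) * ln(38.61)
E = 0.1565 V

0.1565 V


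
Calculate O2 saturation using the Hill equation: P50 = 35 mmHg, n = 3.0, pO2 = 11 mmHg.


Y = pO2^n / (P50^n + pO2^n)
Y = 11^3.0 / (35^3.0 + 11^3.0)
Y = 3.01%

3.01%


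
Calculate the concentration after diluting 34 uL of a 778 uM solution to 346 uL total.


C2 = C1 * V1 / V2
C2 = 778 * 34 / 346
C2 = 76.4509 uM

76.4509 uM


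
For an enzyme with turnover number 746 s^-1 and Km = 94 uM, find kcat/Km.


Catalytic efficiency = kcat / Km
= 746 / 94
= 7.9362 uM^-1*s^-1

7.9362 uM^-1*s^-1


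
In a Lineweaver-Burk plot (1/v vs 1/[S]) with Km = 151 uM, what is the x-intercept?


x-intercept = -1/Km
= -1/151
= -0.0066 1/uM

-0.0066 1/uM


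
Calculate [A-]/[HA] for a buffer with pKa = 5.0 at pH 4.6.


[A-]/[HA] = 10^(pH - pKa)
= 10^(4.6 - 5.0)
= 0.3981

0.3981


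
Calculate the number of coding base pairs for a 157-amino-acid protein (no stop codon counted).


Each amino acid = 1 codon = 3 bp
bp = 157 * 3 = 471 bp

471 bp


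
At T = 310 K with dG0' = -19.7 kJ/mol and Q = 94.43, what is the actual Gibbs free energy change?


dG = dG0' + RT * ln(Q) / 1000
dG = -19.7 + 8.314 * 310 * ln(94.43) / 1000
dG = -7.9786 kJ/mol

-7.9786 kJ/mol


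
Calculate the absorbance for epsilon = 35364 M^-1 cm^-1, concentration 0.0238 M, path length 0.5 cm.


A = epsilon * c * l
A = 35364 * 0.0238 * 0.5
A = 420.8316

420.8316


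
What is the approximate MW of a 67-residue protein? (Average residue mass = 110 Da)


MW = n_residues * 110 Da
MW = 67 * 110
MW = 7370 Da

7370 Da


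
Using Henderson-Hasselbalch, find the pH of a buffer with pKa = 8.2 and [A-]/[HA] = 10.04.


pH = pKa + log10([A-]/[HA])
pH = 8.2 + log10(10.04)
pH = 9.2017

9.2017


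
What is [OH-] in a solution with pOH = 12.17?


[OH-] = 10^(-pOH)
[OH-] = 10^(-12.17)
[OH-] = 6.761e-13 M

6.761e-13 M


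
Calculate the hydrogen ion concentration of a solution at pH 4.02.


[H+] = 10^(-pH)
[H+] = 10^(-4.02)
[H+] = 9.550e-05 M

9.550e-05 M


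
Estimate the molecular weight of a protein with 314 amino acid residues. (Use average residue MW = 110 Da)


MW = n_residues * 110 Da
MW = 314 * 110
MW = 34540 Da

34540 Da


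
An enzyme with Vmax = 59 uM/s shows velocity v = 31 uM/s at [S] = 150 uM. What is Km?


Km = [S] * (Vmax - v) / v
Km = 150 * (59 - 31) / 31
Km = 135.4839 uM

135.4839 uM


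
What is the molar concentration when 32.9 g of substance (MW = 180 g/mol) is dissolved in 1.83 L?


C = (mass / MW) / volume
C = (32.9 / 180) / 1.83
C = 0.0999 M

0.0999 M


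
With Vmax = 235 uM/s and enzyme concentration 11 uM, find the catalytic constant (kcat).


kcat = Vmax / [E]t
kcat = 235 / 11
kcat = 21.3636 s^-1

21.3636 s^-1


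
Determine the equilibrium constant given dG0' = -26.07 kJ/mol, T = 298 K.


Keq = exp(-dG0 * 1000 / (R * T))
Keq = exp(-(-26.07) * 1000 / (8.314 * 298))
Keq = 37138.095

37138.095


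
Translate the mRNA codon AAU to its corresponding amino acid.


Standard genetic code lookup.
Codon AAU -> Asn

Asn


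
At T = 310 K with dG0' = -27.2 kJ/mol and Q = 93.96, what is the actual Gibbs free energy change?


dG = dG0' + RT * ln(Q) / 1000
dG = -27.2 + 8.314 * 310 * ln(93.96) / 1000
dG = -15.4915 kJ/mol

-15.4915 kJ/mol


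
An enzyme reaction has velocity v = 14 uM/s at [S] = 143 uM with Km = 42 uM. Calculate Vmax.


Vmax = v * (Km + [S]) / [S]
Vmax = 14 * (42 + 143) / 143
Vmax = 18.1119 uM/s

18.1119 uM/s


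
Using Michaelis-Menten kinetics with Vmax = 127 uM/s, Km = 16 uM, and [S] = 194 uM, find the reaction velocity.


v = Vmax * [S] / (Km + [S])
v = 127 * 194 / (16 + 194)
v = 117.3238 uM/s

117.3238 uM/s


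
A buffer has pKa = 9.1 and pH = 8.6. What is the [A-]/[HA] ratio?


[A-]/[HA] = 10^(pH - pKa)
= 10^(8.6 - 9.1)
= 0.3162

0.3162


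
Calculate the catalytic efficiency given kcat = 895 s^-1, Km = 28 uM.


Catalytic efficiency = kcat / Km
= 895 / 28
= 31.9643 uM^-1*s^-1

31.9643 uM^-1*s^-1


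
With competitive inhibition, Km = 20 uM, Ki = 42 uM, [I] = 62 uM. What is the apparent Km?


Km_app = Km * (1 + [I]/Ki)
Km_app = 20 * (1 + 62/42)
Km_app = 49.5238 uM

49.5238 uM


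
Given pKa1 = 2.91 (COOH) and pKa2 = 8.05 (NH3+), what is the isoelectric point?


pI = (pKa1 + pKa2) / 2
pI = (2.91 + 8.05) / 2
pI = 5.48

5.48


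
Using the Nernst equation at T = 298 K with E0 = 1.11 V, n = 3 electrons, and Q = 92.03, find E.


E = E0 - (RT/nF) * ln(Q)
E = 1.11 - (8.314 * 298 / (3 * 96485)) * ln(92.03)
E = 1.0713 V

1.0713 V


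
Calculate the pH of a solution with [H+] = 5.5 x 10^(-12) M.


pH = -log10([H+])
pH = -log10(5.5 x 10^(-12))
pH = 11.2596

11.2596


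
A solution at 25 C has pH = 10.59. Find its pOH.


pOH = 14 - pH
pOH = 14 - 10.59
pOH = 3.41

3.41


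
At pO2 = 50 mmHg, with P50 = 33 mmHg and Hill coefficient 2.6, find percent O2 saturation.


Y = pO2^n / (P50^n + pO2^n)
Y = 50^2.6 / (33^2.6 + 50^2.6)
Y = 74.66%

74.66%


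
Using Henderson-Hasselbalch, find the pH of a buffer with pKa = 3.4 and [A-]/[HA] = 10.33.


pH = pKa + log10([A-]/[HA])
pH = 3.4 + log10(10.33)
pH = 4.4141

4.4141


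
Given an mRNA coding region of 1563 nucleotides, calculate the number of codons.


codons = nucleotides / 3
codons = 1563 / 3 = 521

521


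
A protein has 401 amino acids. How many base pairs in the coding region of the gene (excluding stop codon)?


Each amino acid = 1 codon = 3 bp
bp = 401 * 3 = 1203 bp

1203 bp


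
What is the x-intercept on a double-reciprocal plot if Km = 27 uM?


x-intercept = -1/Km
= -1/27
= -0.037 1/uM

-0.037 1/uM


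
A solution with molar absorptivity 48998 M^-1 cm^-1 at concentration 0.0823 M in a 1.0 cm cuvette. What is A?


A = epsilon * c * l
A = 48998 * 0.0823 * 1.0
A = 4032.5354

4032.5354


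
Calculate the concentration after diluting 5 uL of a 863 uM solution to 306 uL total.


C2 = C1 * V1 / V2
C2 = 863 * 5 / 306
C2 = 14.1013 uM

14.1013 uM


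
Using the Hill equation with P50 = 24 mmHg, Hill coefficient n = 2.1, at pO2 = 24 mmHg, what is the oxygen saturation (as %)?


Y = pO2^n / (P50^n + pO2^n)
Y = 24^2.1 / (24^2.1 + 24^2.1)
Y = 50.0%

50.0%


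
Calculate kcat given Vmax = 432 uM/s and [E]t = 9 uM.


kcat = Vmax / [E]t
kcat = 432 / 9
kcat = 48.0 s^-1

48.0 s^-1


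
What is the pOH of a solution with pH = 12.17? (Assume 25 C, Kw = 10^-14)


pOH = 14 - pH
pOH = 14 - 12.17
pOH = 1.83

1.83


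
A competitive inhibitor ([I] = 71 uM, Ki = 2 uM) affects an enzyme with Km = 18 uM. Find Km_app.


Km_app = Km * (1 + [I]/Ki)
Km_app = 18 * (1 + 71/2)
Km_app = 657.0 uM

657.0 uM


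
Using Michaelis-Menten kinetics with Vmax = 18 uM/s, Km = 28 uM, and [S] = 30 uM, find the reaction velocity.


v = Vmax * [S] / (Km + [S])
v = 18 * 30 / (28 + 30)
v = 9.3103 uM/s

9.3103 uM/s


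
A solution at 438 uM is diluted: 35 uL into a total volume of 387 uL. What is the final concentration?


C2 = C1 * V1 / V2
C2 = 438 * 35 / 387
C2 = 39.6124 uM

39.6124 uM


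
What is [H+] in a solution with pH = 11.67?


[H+] = 10^(-pH)
[H+] = 10^(-11.67)
[H+] = 2.138e-12 M

2.138e-12 M


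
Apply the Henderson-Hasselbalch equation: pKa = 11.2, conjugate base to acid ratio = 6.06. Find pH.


pH = pKa + log10([A-]/[HA])
pH = 11.2 + log10(6.06)
pH = 11.9825

11.9825


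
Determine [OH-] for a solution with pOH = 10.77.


[OH-] = 10^(-pOH)
[OH-] = 10^(-10.77)
[OH-] = 1.698e-11 M

1.698e-11 M


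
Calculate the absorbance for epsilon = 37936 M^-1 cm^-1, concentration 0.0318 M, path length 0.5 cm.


A = epsilon * c * l
A = 37936 * 0.0318 * 0.5
A = 603.1824

603.1824


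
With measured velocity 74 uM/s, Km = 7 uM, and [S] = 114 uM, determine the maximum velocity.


Vmax = v * (Km + [S]) / [S]
Vmax = 74 * (7 + 114) / 114
Vmax = 78.5439 uM/s

78.5439 uM/s


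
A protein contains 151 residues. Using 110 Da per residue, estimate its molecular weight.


MW = n_residues * 110 Da
MW = 151 * 110
MW = 16610 Da

16610 Da


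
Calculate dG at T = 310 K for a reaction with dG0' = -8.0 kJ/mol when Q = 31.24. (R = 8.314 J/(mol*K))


dG = dG0' + RT * ln(Q) / 1000
dG = -8.0 + 8.314 * 310 * ln(31.24) / 1000
dG = 0.8704 kJ/mol

0.8704 kJ/mol


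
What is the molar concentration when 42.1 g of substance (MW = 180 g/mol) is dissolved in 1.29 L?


C = (mass / MW) / volume
C = (42.1 / 180) / 1.29
C = 0.1813 M

0.1813 M


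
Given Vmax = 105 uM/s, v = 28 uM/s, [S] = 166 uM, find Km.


Km = [S] * (Vmax - v) / v
Km = 166 * (105 - 28) / 28
Km = 456.5 uM

456.5 uM


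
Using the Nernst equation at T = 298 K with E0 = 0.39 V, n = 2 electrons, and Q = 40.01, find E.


E = E0 - (RT/nF) * ln(Q)
E = 0.39 - (8.314 * 298 / (2 * 96485)) * ln(40.01)
E = 0.3426 V

0.3426 V


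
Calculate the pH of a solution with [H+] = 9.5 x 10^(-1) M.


pH = -log10([H+])
pH = -log10(9.5 x 10^(-1))
pH = 0.0223

0.0223


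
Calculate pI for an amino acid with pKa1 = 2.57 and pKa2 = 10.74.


pI = (pKa1 + pKa2) / 2
pI = (2.57 + 10.74) / 2
pI = 6.655

6.655


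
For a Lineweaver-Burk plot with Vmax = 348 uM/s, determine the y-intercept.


y-intercept = 1/Vmax
= 1/348
= 0.0029 s/uM

0.0029 s/uM


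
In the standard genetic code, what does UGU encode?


Standard genetic code lookup.
Codon UGU -> Cys

Cys


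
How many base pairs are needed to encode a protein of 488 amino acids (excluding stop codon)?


Each amino acid = 1 codon = 3 bp
bp = 488 * 3 = 1464 bp

1464 bp


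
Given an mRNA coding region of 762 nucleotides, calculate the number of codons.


codons = nucleotides / 3
codons = 762 / 3 = 254

254


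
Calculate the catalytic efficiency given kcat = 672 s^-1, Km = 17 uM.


Catalytic efficiency = kcat / Km
= 672 / 17
= 39.5294 uM^-1*s^-1

39.5294 uM^-1*s^-1


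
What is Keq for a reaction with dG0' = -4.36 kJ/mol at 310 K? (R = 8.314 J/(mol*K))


Keq = exp(-dG0 * 1000 / (R * T))
Keq = exp(-(-4.36) * 1000 / (8.314 * 310))
Keq = 5.4285

5.4285


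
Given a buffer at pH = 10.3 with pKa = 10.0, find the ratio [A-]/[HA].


[A-]/[HA] = 10^(pH - pKa)
= 10^(10.3 - 10.0)
= 1.9953

1.9953


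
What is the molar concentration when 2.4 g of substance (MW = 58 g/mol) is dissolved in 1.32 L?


C = (mass / MW) / volume
C = (2.4 / 58) / 1.32
C = 0.0313 M

0.0313 M


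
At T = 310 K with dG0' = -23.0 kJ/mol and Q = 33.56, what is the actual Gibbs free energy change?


dG = dG0' + RT * ln(Q) / 1000
dG = -23.0 + 8.314 * 310 * ln(33.56) / 1000
dG = -13.9449 kJ/mol

-13.9449 kJ/mol


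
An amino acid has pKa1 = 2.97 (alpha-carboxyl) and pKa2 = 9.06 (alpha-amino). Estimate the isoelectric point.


pI = (pKa1 + pKa2) / 2
pI = (2.97 + 9.06) / 2
pI = 6.015

6.015


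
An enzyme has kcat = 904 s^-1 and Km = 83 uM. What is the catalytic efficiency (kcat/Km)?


Catalytic efficiency = kcat / Km
= 904 / 83
= 10.8916 uM^-1*s^-1

10.8916 uM^-1*s^-1


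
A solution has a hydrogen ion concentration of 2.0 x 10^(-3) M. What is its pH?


pH = -log10([H+])
pH = -log10(2.0 x 10^(-3))
pH = 2.699

2.699


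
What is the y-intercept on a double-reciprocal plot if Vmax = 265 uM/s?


y-intercept = 1/Vmax
= 1/265
= 0.0038 s/uM

0.0038 s/uM


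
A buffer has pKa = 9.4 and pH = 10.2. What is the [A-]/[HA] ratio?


[A-]/[HA] = 10^(pH - pKa)
= 10^(10.2 - 9.4)
= 6.3096

6.3096


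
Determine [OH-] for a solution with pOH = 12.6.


[OH-] = 10^(-pOH)
[OH-] = 10^(-12.6)
[OH-] = 2.512e-13 M

2.512e-13 M


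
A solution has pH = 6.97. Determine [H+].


[H+] = 10^(-pH)
[H+] = 10^(-6.97)
[H+] = 1.072e-07 M

1.072e-07 M


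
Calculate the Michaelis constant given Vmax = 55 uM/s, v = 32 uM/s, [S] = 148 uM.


Km = [S] * (Vmax - v) / v
Km = 148 * (55 - 32) / 32
Km = 106.375 uM

106.375 uM


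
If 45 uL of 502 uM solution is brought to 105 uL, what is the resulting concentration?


C2 = C1 * V1 / V2
C2 = 502 * 45 / 105
C2 = 215.1429 uM

215.1429 uM


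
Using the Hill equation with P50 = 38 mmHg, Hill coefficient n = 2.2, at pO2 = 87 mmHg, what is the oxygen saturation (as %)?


Y = pO2^n / (P50^n + pO2^n)
Y = 87^2.2 / (38^2.2 + 87^2.2)
Y = 86.08%

86.08%


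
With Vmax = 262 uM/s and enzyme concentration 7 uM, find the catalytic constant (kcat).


kcat = Vmax / [E]t
kcat = 262 / 7
kcat = 37.4286 s^-1

37.4286 s^-1


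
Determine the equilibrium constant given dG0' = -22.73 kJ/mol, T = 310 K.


Keq = exp(-dG0 * 1000 / (R * T))
Keq = exp(-(-22.73) * 1000 / (8.314 * 310))
Keq = 6762.6503

6762.6503


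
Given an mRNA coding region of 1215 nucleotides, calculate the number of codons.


codons = nucleotides / 3
codons = 1215 / 3 = 405

405


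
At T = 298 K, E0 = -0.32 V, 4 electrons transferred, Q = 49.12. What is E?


E = E0 - (RT/nF) * ln(Q)
E = -0.32 - (8.314 * 298 / (4 * 96485)) * ln(49.12)
E = -0.345 V

-0.345 V


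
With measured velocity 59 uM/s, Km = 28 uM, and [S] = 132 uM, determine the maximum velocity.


Vmax = v * (Km + [S]) / [S]
Vmax = 59 * (28 + 132) / 132
Vmax = 71.5152 uM/s

71.5152 uM/s


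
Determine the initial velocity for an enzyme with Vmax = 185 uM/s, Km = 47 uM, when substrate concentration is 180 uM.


v = Vmax * [S] / (Km + [S])
v = 185 * 180 / (47 + 180)
v = 146.696 uM/s

146.696 uM/s


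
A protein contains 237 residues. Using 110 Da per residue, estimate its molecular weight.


MW = n_residues * 110 Da
MW = 237 * 110
MW = 26070 Da

26070 Da


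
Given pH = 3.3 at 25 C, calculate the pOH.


pOH = 14 - pH
pOH = 14 - 3.3
pOH = 10.7

10.7


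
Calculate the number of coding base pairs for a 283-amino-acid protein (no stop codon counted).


Each amino acid = 1 codon = 3 bp
bp = 283 * 3 = 849 bp

849 bp


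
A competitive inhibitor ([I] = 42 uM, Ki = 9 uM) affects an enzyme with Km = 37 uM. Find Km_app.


Km_app = Km * (1 + [I]/Ki)
Km_app = 37 * (1 + 42/9)
Km_app = 209.6667 uM

209.6667 uM


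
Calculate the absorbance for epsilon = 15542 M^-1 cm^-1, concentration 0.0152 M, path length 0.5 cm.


A = epsilon * c * l
A = 15542 * 0.0152 * 0.5
A = 118.1192

118.1192


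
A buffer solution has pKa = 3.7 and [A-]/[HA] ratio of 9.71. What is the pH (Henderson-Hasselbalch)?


pH = pKa + log10([A-]/[HA])
pH = 3.7 + log10(9.71)
pH = 4.6872

4.6872


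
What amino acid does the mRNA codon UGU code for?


Standard genetic code lookup.
Codon UGU -> Cys

Cys


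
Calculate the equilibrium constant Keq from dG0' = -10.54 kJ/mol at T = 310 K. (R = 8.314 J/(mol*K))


Keq = exp(-dG0 * 1000 / (R * T))
Keq = exp(-(-10.54) * 1000 / (8.314 * 310))
Keq = 59.7093

59.7093


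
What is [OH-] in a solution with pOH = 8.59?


[OH-] = 10^(-pOH)
[OH-] = 10^(-8.59)
[OH-] = 2.570e-09 M

2.570e-09 M


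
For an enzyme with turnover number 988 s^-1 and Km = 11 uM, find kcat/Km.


Catalytic efficiency = kcat / Km
= 988 / 11
= 89.8182 uM^-1*s^-1

89.8182 uM^-1*s^-1


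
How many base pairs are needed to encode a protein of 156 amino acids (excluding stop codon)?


Each amino acid = 1 codon = 3 bp
bp = 156 * 3 = 468 bp

468 bp


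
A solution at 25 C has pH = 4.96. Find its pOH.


pOH = 14 - pH
pOH = 14 - 4.96
pOH = 9.04

9.04


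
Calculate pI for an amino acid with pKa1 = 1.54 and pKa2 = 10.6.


pI = (pKa1 + pKa2) / 2
pI = (1.54 + 10.6) / 2
pI = 6.07

6.07


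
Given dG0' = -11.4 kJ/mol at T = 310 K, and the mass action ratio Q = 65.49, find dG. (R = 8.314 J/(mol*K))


dG = dG0' + RT * ln(Q) / 1000
dG = -11.4 + 8.314 * 310 * ln(65.49) / 1000
dG = -0.6218 kJ/mol

-0.6218 kJ/mol


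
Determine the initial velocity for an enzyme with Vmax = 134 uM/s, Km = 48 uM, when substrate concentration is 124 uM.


v = Vmax * [S] / (Km + [S])
v = 134 * 124 / (48 + 124)
v = 96.6047 uM/s

96.6047 uM/s


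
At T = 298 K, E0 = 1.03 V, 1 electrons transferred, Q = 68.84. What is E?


E = E0 - (RT/nF) * ln(Q)
E = 1.03 - (8.314 * 298 / (1 * 96485)) * ln(68.84)
E = 0.9213 V

0.9213 V


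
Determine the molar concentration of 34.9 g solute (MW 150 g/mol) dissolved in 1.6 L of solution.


C = (mass / MW) / volume
C = (34.9 / 150) / 1.6
C = 0.1454 M

0.1454 M


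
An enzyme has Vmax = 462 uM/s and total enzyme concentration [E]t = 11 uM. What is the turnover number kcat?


kcat = Vmax / [E]t
kcat = 462 / 11
kcat = 42.0 s^-1

42.0 s^-1


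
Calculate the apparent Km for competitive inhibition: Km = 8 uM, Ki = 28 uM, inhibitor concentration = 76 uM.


Km_app = Km * (1 + [I]/Ki)
Km_app = 8 * (1 + 76/28)
Km_app = 29.7143 uM

29.7143 uM


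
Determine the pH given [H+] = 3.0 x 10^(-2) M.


pH = -log10([H+])
pH = -log10(3.0 x 10^(-2))
pH = 1.5229

1.5229


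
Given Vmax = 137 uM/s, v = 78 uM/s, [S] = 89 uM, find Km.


Km = [S] * (Vmax - v) / v
Km = 89 * (137 - 78) / 78
Km = 67.3205 uM

67.3205 uM


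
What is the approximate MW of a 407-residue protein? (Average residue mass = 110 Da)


MW = n_residues * 110 Da
MW = 407 * 110
MW = 44770 Da

44770 Da


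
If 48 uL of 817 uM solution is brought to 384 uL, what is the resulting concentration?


C2 = C1 * V1 / V2
C2 = 817 * 48 / 384
C2 = 102.125 uM

102.125 uM


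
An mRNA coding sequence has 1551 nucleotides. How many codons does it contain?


codons = nucleotides / 3
codons = 1551 / 3 = 517

517


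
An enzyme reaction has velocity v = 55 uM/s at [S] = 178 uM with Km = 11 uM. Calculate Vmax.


Vmax = v * (Km + [S]) / [S]
Vmax = 55 * (11 + 178) / 178
Vmax = 58.3989 uM/s

58.3989 uM/s


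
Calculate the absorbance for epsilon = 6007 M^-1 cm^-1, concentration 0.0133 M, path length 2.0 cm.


A = epsilon * c * l
A = 6007 * 0.0133 * 2.0
A = 159.7862

159.7862


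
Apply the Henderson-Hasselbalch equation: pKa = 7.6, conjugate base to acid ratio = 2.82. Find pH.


pH = pKa + log10([A-]/[HA])
pH = 7.6 + log10(2.82)
pH = 8.0502

8.0502


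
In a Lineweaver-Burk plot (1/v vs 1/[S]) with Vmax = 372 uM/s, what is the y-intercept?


y-intercept = 1/Vmax
= 1/372
= 0.0027 s/uM

0.0027 s/uM


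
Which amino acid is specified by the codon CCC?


Standard genetic code lookup.
Codon CCC -> Pro

Pro


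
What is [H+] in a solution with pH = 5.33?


[H+] = 10^(-pH)
[H+] = 10^(-5.33)
[H+] = 4.677e-06 M

4.677e-06 M


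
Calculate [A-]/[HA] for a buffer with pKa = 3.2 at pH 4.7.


[A-]/[HA] = 10^(pH - pKa)
= 10^(4.7 - 3.2)
= 31.6228

31.6228


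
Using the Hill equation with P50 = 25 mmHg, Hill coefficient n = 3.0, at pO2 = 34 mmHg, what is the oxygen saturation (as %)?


Y = pO2^n / (P50^n + pO2^n)
Y = 34^3.0 / (25^3.0 + 34^3.0)
Y = 71.55%

71.55%


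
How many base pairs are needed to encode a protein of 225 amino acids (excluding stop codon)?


Each amino acid = 1 codon = 3 bp
bp = 225 * 3 = 675 bp

675 bp


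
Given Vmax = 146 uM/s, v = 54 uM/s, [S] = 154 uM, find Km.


Km = [S] * (Vmax - v) / v
Km = 154 * (146 - 54) / 54
Km = 262.3704 uM

262.3704 uM


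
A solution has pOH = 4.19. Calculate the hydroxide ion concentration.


[OH-] = 10^(-pOH)
[OH-] = 10^(-4.19)
[OH-] = 6.457e-05 M

6.457e-05 M


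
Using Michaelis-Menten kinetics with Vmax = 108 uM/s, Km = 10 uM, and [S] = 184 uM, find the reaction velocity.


v = Vmax * [S] / (Km + [S])
v = 108 * 184 / (10 + 184)
v = 102.433 uM/s

102.433 uM/s


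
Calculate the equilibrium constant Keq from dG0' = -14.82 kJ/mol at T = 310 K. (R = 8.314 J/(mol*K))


Keq = exp(-dG0 * 1000 / (R * T))
Keq = exp(-(-14.82) * 1000 / (8.314 * 310))
Keq = 314.2266

314.2266


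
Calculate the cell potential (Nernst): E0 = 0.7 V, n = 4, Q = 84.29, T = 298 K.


E = E0 - (RT/nF) * ln(Q)
E = 0.7 - (8.314 * 298 / (4 * 96485)) * ln(84.29)
E = 0.6715 V

0.6715 V


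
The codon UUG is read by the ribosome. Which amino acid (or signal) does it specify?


Standard genetic code lookup.
Codon UUG -> Leu

Leu


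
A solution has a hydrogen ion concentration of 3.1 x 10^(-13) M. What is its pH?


pH = -log10([H+])
pH = -log10(3.1 x 10^(-13))
pH = 12.5086

12.5086


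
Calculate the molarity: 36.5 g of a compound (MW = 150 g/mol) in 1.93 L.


C = (mass / MW) / volume
C = (36.5 / 150) / 1.93
C = 0.1261 M

0.1261 M


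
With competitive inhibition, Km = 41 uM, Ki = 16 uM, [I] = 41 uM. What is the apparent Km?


Km_app = Km * (1 + [I]/Ki)
Km_app = 41 * (1 + 41/16)
Km_app = 146.0625 uM

146.0625 uM


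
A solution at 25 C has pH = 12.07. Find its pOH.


pOH = 14 - pH
pOH = 14 - 12.07
pOH = 1.93

1.93


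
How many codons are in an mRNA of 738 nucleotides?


codons = nucleotides / 3
codons = 738 / 3 = 246

246


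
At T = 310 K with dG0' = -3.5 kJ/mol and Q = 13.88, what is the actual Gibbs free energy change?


dG = dG0' + RT * ln(Q) / 1000
dG = -3.5 + 8.314 * 310 * ln(13.88) / 1000
dG = 3.2796 kJ/mol

3.2796 kJ/mol


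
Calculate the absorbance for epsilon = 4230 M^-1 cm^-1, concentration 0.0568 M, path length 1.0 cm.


A = epsilon * c * l
A = 4230 * 0.0568 * 1.0
A = 240.264

240.264


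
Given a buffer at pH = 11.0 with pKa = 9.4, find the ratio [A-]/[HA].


[A-]/[HA] = 10^(pH - pKa)
= 10^(11.0 - 9.4)
= 39.8107

39.8107


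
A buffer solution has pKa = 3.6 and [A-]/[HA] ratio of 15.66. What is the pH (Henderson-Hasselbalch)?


pH = pKa + log10([A-]/[HA])
pH = 3.6 + log10(15.66)
pH = 4.7948

4.7948


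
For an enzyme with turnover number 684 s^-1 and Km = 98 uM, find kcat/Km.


Catalytic efficiency = kcat / Km
= 684 / 98
= 6.9796 uM^-1*s^-1

6.9796 uM^-1*s^-1


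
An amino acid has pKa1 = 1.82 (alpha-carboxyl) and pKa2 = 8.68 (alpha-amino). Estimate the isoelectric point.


pI = (pKa1 + pKa2) / 2
pI = (1.82 + 8.68) / 2
pI = 5.25

5.25


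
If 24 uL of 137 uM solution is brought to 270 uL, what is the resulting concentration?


C2 = C1 * V1 / V2
C2 = 137 * 24 / 270
C2 = 12.1778 uM

12.1778 uM


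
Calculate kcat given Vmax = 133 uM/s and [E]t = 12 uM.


kcat = Vmax / [E]t
kcat = 133 / 12
kcat = 11.0833 s^-1

11.0833 s^-1


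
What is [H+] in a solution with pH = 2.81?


[H+] = 10^(-pH)
[H+] = 10^(-2.81)
[H+] = 0.0015 M

0.0015 M


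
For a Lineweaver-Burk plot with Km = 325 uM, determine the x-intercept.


x-intercept = -1/Km
= -1/325
= -0.0031 1/uM

-0.0031 1/uM


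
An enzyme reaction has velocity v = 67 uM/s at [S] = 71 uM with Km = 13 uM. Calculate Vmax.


Vmax = v * (Km + [S]) / [S]
Vmax = 67 * (13 + 71) / 71
Vmax = 79.2676 uM/s

79.2676 uM/s


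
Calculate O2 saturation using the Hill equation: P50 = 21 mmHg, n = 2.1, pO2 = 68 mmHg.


Y = pO2^n / (P50^n + pO2^n)
Y = 68^2.1 / (21^2.1 + 68^2.1)
Y = 92.18%

92.18%


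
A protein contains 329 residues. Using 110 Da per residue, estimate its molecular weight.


MW = n_residues * 110 Da
MW = 329 * 110
MW = 36190 Da

36190 Da


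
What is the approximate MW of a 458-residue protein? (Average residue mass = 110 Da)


MW = n_residues * 110 Da
MW = 458 * 110
MW = 50380 Da

50380 Da


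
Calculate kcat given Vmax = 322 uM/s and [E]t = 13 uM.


kcat = Vmax / [E]t
kcat = 322 / 13
kcat = 24.7692 s^-1

24.7692 s^-1


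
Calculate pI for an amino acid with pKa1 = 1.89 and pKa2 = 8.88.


pI = (pKa1 + pKa2) / 2
pI = (1.89 + 8.88) / 2
pI = 5.385

5.385


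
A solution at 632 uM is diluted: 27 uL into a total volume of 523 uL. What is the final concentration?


C2 = C1 * V1 / V2
C2 = 632 * 27 / 523
C2 = 32.6272 uM

32.6272 uM


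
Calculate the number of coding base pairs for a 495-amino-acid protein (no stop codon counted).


Each amino acid = 1 codon = 3 bp
bp = 495 * 3 = 1485 bp

1485 bp


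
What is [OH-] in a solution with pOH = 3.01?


[OH-] = 10^(-pOH)
[OH-] = 10^(-3.01)
[OH-] = 9.772e-04 M

9.772e-04 M


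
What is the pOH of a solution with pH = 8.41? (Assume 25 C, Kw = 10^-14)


pOH = 14 - pH
pOH = 14 - 8.41
pOH = 5.59

5.59


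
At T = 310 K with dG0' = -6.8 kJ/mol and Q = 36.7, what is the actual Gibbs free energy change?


dG = dG0' + RT * ln(Q) / 1000
dG = -6.8 + 8.314 * 310 * ln(36.7) / 1000
dG = 2.4856 kJ/mol

2.4856 kJ/mol


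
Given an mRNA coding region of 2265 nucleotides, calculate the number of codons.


codons = nucleotides / 3
codons = 2265 / 3 = 755

755


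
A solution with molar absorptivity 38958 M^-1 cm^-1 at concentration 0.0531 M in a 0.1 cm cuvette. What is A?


A = epsilon * c * l
A = 38958 * 0.0531 * 0.1
A = 206.867

206.867


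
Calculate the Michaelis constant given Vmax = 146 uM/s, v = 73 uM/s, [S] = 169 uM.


Km = [S] * (Vmax - v) / v
Km = 169 * (146 - 73) / 73
Km = 169.0 uM

169.0 uM


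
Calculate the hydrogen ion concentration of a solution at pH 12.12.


[H+] = 10^(-pH)
[H+] = 10^(-12.12)
[H+] = 7.586e-13 M

7.586e-13 M


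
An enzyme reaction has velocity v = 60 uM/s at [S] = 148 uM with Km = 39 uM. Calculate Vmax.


Vmax = v * (Km + [S]) / [S]
Vmax = 60 * (39 + 148) / 148
Vmax = 75.8108 uM/s

75.8108 uM/s


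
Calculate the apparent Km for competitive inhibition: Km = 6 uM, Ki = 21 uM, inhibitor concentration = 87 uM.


Km_app = Km * (1 + [I]/Ki)
Km_app = 6 * (1 + 87/21)
Km_app = 30.8571 uM

30.8571 uM


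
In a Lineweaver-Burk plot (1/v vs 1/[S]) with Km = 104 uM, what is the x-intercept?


x-intercept = -1/Km
= -1/104
= -0.0096 1/uM

-0.0096 1/uM


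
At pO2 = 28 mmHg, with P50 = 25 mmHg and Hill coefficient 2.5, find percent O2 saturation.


Y = pO2^n / (P50^n + pO2^n)
Y = 28^2.5 / (25^2.5 + 28^2.5)
Y = 57.04%

57.04%


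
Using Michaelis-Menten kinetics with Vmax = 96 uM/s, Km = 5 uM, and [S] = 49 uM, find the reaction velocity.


v = Vmax * [S] / (Km + [S])
v = 96 * 49 / (5 + 49)
v = 87.1111 uM/s

87.1111 uM/s


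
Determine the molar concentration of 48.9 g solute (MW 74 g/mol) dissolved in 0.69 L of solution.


C = (mass / MW) / volume
C = (48.9 / 74) / 0.69
C = 0.9577 M

0.9577 M


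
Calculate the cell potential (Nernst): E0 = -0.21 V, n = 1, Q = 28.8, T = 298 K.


E = E0 - (RT/nF) * ln(Q)
E = -0.21 - (8.314 * 298 / (1 * 96485)) * ln(28.8)
E = -0.2963 V

-0.2963 V


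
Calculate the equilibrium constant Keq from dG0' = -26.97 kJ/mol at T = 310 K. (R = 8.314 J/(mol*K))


Keq = exp(-dG0 * 1000 / (R * T))
Keq = exp(-(-26.97) * 1000 / (8.314 * 310))
Keq = 35041.1065

35041.1065


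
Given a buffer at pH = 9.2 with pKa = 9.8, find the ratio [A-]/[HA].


[A-]/[HA] = 10^(pH - pKa)
= 10^(9.2 - 9.8)
= 0.2512

0.2512


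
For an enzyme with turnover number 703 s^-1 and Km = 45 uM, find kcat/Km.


Catalytic efficiency = kcat / Km
= 703 / 45
= 15.6222 uM^-1*s^-1

15.6222 uM^-1*s^-1


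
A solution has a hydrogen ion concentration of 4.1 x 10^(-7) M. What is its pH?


pH = -log10([H+])
pH = -log10(4.1 x 10^(-7))
pH = 6.3872

6.3872


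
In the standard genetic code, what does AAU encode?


Standard genetic code lookup.
Codon AAU -> Asn

Asn


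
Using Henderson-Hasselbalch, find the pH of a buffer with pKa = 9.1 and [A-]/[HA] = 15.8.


pH = pKa + log10([A-]/[HA])
pH = 9.1 + log10(15.8)
pH = 10.2987

10.2987


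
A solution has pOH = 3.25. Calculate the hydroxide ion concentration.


[OH-] = 10^(-pOH)
[OH-] = 10^(-3.25)
[OH-] = 5.623e-04 M

5.623e-04 M


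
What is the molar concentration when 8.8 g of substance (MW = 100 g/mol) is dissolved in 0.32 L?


C = (mass / MW) / volume
C = (8.8 / 100) / 0.32
C = 0.275 M

0.275 M


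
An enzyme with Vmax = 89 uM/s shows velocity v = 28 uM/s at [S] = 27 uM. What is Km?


Km = [S] * (Vmax - v) / v
Km = 27 * (89 - 28) / 28
Km = 58.8214 uM

58.8214 uM


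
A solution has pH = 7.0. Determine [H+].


[H+] = 10^(-pH)
[H+] = 10^(-7.0)
[H+] = 1.000e-07 M

1.000e-07 M


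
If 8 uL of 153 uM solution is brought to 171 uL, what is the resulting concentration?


C2 = C1 * V1 / V2
C2 = 153 * 8 / 171
C2 = 7.1579 uM

7.1579 uM


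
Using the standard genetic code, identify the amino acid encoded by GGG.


Standard genetic code lookup.
Codon GGG -> Gly

Gly


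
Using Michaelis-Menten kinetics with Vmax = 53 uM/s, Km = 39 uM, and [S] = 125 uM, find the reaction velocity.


v = Vmax * [S] / (Km + [S])
v = 53 * 125 / (39 + 125)
v = 40.3963 uM/s

40.3963 uM/s


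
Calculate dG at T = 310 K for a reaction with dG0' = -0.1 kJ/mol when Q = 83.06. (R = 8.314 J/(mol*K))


dG = dG0' + RT * ln(Q) / 1000
dG = -0.1 + 8.314 * 310 * ln(83.06) / 1000
dG = 11.2907 kJ/mol

11.2907 kJ/mol


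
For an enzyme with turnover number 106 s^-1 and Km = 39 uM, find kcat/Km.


Catalytic efficiency = kcat / Km
= 106 / 39
= 2.7179 uM^-1*s^-1

2.7179 uM^-1*s^-1


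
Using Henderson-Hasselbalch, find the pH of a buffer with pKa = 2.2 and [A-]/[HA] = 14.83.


pH = pKa + log10([A-]/[HA])
pH = 2.2 + log10(14.83)
pH = 3.3711

3.3711


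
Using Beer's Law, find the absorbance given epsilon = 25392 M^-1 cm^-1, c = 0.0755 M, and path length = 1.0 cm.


A = epsilon * c * l
A = 25392 * 0.0755 * 1.0
A = 1917.096

1917.096


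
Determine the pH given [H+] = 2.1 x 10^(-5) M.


pH = -log10([H+])
pH = -log10(2.1 x 10^(-5))
pH = 4.6778

4.6778


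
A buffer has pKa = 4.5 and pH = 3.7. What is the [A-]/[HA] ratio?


[A-]/[HA] = 10^(pH - pKa)
= 10^(3.7 - 4.5)
= 0.1585

0.1585


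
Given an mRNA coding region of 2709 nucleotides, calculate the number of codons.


codons = nucleotides / 3
codons = 2709 / 3 = 903

903


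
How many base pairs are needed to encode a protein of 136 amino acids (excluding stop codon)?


Each amino acid = 1 codon = 3 bp
bp = 136 * 3 = 408 bp

408 bp


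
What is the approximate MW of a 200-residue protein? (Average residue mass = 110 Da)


MW = n_residues * 110 Da
MW = 200 * 110
MW = 22000 Da

22000 Da


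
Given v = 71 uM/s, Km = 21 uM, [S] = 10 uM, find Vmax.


Vmax = v * (Km + [S]) / [S]
Vmax = 71 * (21 + 10) / 10
Vmax = 220.1 uM/s

220.1 uM/s


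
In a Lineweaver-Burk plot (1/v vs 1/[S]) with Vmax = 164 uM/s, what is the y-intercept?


y-intercept = 1/Vmax
= 1/164
= 0.0061 s/uM

0.0061 s/uM


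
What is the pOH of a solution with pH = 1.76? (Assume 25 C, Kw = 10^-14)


pOH = 14 - pH
pOH = 14 - 1.76
pOH = 12.24

12.24


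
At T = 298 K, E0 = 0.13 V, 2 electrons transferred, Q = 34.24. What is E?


E = E0 - (RT/nF) * ln(Q)
E = 0.13 - (8.314 * 298 / (2 * 96485)) * ln(34.24)
E = 0.0846 V

0.0846 V


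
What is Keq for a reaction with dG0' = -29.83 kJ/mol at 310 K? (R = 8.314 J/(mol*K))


Keq = exp(-dG0 * 1000 / (R * T))
Keq = exp(-(-29.83) * 1000 / (8.314 * 310))
Keq = 106292.3222

106292.3222


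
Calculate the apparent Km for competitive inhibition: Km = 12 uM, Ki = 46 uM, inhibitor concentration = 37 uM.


Km_app = Km * (1 + [I]/Ki)
Km_app = 12 * (1 + 37/46)
Km_app = 21.6522 uM

21.6522 uM


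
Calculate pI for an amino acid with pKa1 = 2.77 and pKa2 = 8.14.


pI = (pKa1 + pKa2) / 2
pI = (2.77 + 8.14) / 2
pI = 5.455

5.455


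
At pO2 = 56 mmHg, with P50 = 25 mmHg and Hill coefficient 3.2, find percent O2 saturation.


Y = pO2^n / (P50^n + pO2^n)
Y = 56^3.2 / (25^3.2 + 56^3.2)
Y = 92.96%

92.96%


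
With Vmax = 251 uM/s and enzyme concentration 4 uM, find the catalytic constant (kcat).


kcat = Vmax / [E]t
kcat = 251 / 4
kcat = 62.75 s^-1

62.75 s^-1


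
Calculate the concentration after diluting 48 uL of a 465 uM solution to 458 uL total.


C2 = C1 * V1 / V2
C2 = 465 * 48 / 458
C2 = 48.7336 uM

48.7336 uM


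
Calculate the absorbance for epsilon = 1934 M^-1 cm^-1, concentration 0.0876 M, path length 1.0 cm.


A = epsilon * c * l
A = 1934 * 0.0876 * 1.0
A = 169.4184

169.4184


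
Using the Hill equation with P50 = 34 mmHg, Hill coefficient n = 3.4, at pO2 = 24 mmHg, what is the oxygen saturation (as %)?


Y = pO2^n / (P50^n + pO2^n)
Y = 24^3.4 / (34^3.4 + 24^3.4)
Y = 23.43%

23.43%


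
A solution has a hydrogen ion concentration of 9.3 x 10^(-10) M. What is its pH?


pH = -log10([H+])
pH = -log10(9.3 x 10^(-10))
pH = 9.0315

9.0315


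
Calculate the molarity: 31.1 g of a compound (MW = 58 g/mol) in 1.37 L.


C = (mass / MW) / volume
C = (31.1 / 58) / 1.37
C = 0.3914 M

0.3914 M


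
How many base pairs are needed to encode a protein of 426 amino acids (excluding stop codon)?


Each amino acid = 1 codon = 3 bp
bp = 426 * 3 = 1278 bp

1278 bp


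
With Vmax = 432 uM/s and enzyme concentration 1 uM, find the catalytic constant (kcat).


kcat = Vmax / [E]t
kcat = 432 / 1
kcat = 432.0 s^-1

432.0 s^-1


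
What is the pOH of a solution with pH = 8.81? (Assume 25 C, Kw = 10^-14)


pOH = 14 - pH
pOH = 14 - 8.81
pOH = 5.19

5.19


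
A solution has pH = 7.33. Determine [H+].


[H+] = 10^(-pH)
[H+] = 10^(-7.33)
[H+] = 4.677e-08 M

4.677e-08 M


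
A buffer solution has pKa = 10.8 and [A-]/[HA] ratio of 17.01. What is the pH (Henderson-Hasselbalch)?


pH = pKa + log10([A-]/[HA])
pH = 10.8 + log10(17.01)
pH = 12.0307

12.0307


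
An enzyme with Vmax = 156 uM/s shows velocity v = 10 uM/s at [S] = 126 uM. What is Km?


Km = [S] * (Vmax - v) / v
Km = 126 * (156 - 10) / 10
Km = 1839.6 uM

1839.6 uM


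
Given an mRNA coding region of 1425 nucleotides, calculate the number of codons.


codons = nucleotides / 3
codons = 1425 / 3 = 475

475


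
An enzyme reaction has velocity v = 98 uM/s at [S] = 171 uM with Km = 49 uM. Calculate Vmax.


Vmax = v * (Km + [S]) / [S]
Vmax = 98 * (49 + 171) / 171
Vmax = 126.0819 uM/s

126.0819 uM/s


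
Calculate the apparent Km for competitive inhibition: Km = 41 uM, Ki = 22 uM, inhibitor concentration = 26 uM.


Km_app = Km * (1 + [I]/Ki)
Km_app = 41 * (1 + 26/22)
Km_app = 89.4545 uM

89.4545 uM


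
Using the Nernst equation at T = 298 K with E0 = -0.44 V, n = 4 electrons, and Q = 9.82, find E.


E = E0 - (RT/nF) * ln(Q)
E = -0.44 - (8.314 * 298 / (4 * 96485)) * ln(9.82)
E = -0.4547 V

-0.4547 V


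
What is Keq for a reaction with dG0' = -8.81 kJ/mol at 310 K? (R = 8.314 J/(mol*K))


Keq = exp(-dG0 * 1000 / (R * T))
Keq = exp(-(-8.81) * 1000 / (8.314 * 310))
Keq = 30.5161

30.5161


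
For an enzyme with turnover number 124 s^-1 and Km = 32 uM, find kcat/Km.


Catalytic efficiency = kcat / Km
= 124 / 32
= 3.875 uM^-1*s^-1

3.875 uM^-1*s^-1


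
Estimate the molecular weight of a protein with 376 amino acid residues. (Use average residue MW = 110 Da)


MW = n_residues * 110 Da
MW = 376 * 110
MW = 41360 Da

41360 Da


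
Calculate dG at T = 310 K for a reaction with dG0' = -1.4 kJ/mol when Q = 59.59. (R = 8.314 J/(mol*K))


dG = dG0' + RT * ln(Q) / 1000
dG = -1.4 + 8.314 * 310 * ln(59.59) / 1000
dG = 9.1348 kJ/mol

9.1348 kJ/mol


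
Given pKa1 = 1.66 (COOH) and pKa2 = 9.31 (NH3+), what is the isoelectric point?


pI = (pKa1 + pKa2) / 2
pI = (1.66 + 9.31) / 2
pI = 5.485

5.485


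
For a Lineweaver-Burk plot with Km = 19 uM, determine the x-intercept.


x-intercept = -1/Km
= -1/19
= -0.0526 1/uM

-0.0526 1/uM


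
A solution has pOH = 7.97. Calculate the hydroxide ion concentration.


[OH-] = 10^(-pOH)
[OH-] = 10^(-7.97)
[OH-] = 1.072e-08 M

1.072e-08 M


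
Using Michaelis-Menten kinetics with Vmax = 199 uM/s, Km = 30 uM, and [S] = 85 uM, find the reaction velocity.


v = Vmax * [S] / (Km + [S])
v = 199 * 85 / (30 + 85)
v = 147.087 uM/s

147.087 uM/s


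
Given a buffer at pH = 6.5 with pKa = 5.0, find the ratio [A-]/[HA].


[A-]/[HA] = 10^(pH - pKa)
= 10^(6.5 - 5.0)
= 31.6228

31.6228


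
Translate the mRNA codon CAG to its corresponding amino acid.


Standard genetic code lookup.
Codon CAG -> Gln

Gln


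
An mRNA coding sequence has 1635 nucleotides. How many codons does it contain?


codons = nucleotides / 3
codons = 1635 / 3 = 545

545


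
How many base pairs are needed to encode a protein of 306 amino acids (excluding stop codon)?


Each amino acid = 1 codon = 3 bp
bp = 306 * 3 = 918 bp

918 bp


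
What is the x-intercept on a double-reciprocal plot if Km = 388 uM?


x-intercept = -1/Km
= -1/388
= -0.0026 1/uM

-0.0026 1/uM


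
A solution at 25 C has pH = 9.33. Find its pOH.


pOH = 14 - pH
pOH = 14 - 9.33
pOH = 4.67

4.67


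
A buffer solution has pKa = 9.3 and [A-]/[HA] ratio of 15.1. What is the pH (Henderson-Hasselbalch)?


pH = pKa + log10([A-]/[HA])
pH = 9.3 + log10(15.1)
pH = 10.479

10.479


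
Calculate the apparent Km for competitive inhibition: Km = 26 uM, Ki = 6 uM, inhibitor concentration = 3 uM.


Km_app = Km * (1 + [I]/Ki)
Km_app = 26 * (1 + 3/6)
Km_app = 39.0 uM

39.0 uM


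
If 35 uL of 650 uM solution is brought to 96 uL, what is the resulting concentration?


C2 = C1 * V1 / V2
C2 = 650 * 35 / 96
C2 = 236.9792 uM

236.9792 uM


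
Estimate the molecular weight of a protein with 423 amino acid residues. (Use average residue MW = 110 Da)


MW = n_residues * 110 Da
MW = 423 * 110
MW = 46530 Da

46530 Da


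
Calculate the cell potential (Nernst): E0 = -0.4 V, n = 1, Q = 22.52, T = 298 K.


E = E0 - (RT/nF) * ln(Q)
E = -0.4 - (8.314 * 298 / (1 * 96485)) * ln(22.52)
E = -0.48 V

-0.48 V


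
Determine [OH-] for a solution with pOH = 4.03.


[OH-] = 10^(-pOH)
[OH-] = 10^(-4.03)
[OH-] = 9.333e-05 M

9.333e-05 M


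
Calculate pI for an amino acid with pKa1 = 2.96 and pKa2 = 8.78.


pI = (pKa1 + pKa2) / 2
pI = (2.96 + 8.78) / 2
pI = 5.87

5.87


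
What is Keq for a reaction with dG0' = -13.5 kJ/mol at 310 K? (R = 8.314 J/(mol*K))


Keq = exp(-dG0 * 1000 / (R * T))
Keq = exp(-(-13.5) * 1000 / (8.314 * 310))
Keq = 188.2853

188.2853


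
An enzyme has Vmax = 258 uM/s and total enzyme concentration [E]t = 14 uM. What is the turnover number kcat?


kcat = Vmax / [E]t
kcat = 258 / 14
kcat = 18.4286 s^-1

18.4286 s^-1


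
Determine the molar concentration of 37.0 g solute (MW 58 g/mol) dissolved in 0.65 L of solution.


C = (mass / MW) / volume
C = (37.0 / 58) / 0.65
C = 0.9814 M

0.9814 M


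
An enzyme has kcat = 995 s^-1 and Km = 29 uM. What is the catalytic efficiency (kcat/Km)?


Catalytic efficiency = kcat / Km
= 995 / 29
= 34.3103 uM^-1*s^-1

34.3103 uM^-1*s^-1


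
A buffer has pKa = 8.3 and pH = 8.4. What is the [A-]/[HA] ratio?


[A-]/[HA] = 10^(pH - pKa)
= 10^(8.4 - 8.3)
= 1.2589

1.2589


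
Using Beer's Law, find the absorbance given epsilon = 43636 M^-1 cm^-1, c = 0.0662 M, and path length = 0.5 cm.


A = epsilon * c * l
A = 43636 * 0.0662 * 0.5
A = 1444.3516

1444.3516


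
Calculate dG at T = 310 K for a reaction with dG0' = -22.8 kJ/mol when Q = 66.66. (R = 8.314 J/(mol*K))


dG = dG0' + RT * ln(Q) / 1000
dG = -22.8 + 8.314 * 310 * ln(66.66) / 1000
dG = -11.9762 kJ/mol

-11.9762 kJ/mol


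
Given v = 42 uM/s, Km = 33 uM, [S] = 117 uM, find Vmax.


Vmax = v * (Km + [S]) / [S]
Vmax = 42 * (33 + 117) / 117
Vmax = 53.8462 uM/s

53.8462 uM/s


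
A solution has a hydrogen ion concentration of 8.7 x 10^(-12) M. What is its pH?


pH = -log10([H+])
pH = -log10(8.7 x 10^(-12))
pH = 11.0605

11.0605


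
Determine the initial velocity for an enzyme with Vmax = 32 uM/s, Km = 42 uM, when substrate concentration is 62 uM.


v = Vmax * [S] / (Km + [S])
v = 32 * 62 / (42 + 62)
v = 19.0769 uM/s

19.0769 uM/s
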